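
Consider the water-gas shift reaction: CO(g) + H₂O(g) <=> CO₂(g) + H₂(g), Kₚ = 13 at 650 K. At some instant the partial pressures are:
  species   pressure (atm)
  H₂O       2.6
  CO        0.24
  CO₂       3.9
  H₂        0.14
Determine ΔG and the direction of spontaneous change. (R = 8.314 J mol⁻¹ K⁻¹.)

Qₚ = P(CO₂)·P(H₂) / (P(CO)·P(H₂O)) = (3.9)·(0.14) / ((0.24)·(2.6)) = 0.875
ΔG = RT ln(Qₚ/Kₚ) = (8.314 J mol⁻¹ K⁻¹)(650 K) × ln(0.875/13)
   = (5.404 kJ/mol)(-2.698) = -14.6 kJ/mol
ΔG < 0, so the forward reaction is spontaneous (proceeds forward).

ΔG = -14.6 kJ/mol; the forward reaction is spontaneous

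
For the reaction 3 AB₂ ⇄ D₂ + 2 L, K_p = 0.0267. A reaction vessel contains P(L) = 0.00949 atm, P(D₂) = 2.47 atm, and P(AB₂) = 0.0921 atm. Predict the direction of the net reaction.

toward reactants

Q_p = P(D₂)·P(L)² / P(AB₂)³ = (2.47)·(0.00949)² / (0.0921)³ = 0.285
Q_p = 0.285 > K_p = 0.0267, so the reverse reaction proceeds.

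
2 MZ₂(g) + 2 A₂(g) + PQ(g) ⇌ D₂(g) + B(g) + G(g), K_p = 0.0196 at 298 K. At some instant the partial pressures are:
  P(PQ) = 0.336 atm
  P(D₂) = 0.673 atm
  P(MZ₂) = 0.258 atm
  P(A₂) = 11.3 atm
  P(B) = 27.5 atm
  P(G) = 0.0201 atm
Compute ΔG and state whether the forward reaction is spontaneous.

ΔG = 4.69 kJ/mol; the forward reaction is non-spontaneous

Q_p = P(D₂)·P(B)·P(G) / (P(MZ₂)²·P(A₂)²·P(PQ)) = (0.673)·(27.5)·(0.0201) / ((0.258)²·(11.3)²·(0.336)) = 0.130
ΔG = RT ln(Q_p/K_p) = (8.314 J mol⁻¹ K⁻¹)(298 K) × ln(0.130/0.0196)
   = (2.478 kJ/mol)(1.892) = 4.69 kJ/mol
ΔG > 0, so the forward reaction is non-spontaneous (proceeds in reverse).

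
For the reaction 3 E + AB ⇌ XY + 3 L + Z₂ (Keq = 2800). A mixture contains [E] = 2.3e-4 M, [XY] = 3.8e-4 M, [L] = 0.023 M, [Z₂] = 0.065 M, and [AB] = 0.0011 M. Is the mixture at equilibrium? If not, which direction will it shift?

no; Q > K, reaction proceeds in reverse

Q = [XY]·[L]³·[Z₂] / ([E]³·[AB]) = (3.8e-4)·(0.023)³·(0.065) / ((2.3e-4)³·(0.0011)) = 22000
Q = 22000 > Keq = 2800: net reverse reaction.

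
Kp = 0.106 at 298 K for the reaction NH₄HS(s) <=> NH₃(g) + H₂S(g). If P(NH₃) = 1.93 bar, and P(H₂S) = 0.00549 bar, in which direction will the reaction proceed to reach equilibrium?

(NH₄HS is a pure solid — omitted from Qp.)
Qp = P(NH₃)·P(H₂S) = (1.93)·(0.00549) = 0.0106
Qp = 0.0106 < Kp = 0.106, so the forward reaction proceeds.

in the forward direction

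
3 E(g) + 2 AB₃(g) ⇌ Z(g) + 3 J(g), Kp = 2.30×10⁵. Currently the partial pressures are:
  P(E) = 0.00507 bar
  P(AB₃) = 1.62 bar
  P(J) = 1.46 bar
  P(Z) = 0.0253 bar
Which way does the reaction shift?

at equilibrium

Qp = P(Z)·P(J)³ / (P(E)³·P(AB₃)²) = (0.0253)·(1.46)³ / ((0.00507)³·(1.62)²) = 2.30×10⁵
Qp = 2.30×10⁵ = Kp, so the system is already at equilibrium.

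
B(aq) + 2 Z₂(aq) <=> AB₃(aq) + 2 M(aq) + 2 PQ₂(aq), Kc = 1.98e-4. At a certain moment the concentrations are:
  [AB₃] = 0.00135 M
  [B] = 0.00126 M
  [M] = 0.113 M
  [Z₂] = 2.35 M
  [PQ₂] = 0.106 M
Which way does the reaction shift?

toward products

Qc = [AB₃]·[M]²·[PQ₂]² / ([B]·[Z₂]²) = (0.00135)·(0.113)²·(0.106)² / ((0.00126)·(2.35)²) = 2.78e-5
Qc = 2.78e-5 < Kc = 1.98e-4, so the forward reaction proceeds.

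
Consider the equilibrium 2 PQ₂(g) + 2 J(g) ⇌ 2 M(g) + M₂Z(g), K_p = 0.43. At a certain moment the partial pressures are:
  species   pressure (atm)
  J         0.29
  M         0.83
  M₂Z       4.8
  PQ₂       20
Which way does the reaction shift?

toward products

Q_p = P(M)²·P(M₂Z) / (P(PQ₂)²·P(J)²) = (0.83)²·(4.8) / ((20)²·(0.29)²) = 0.098
Q_p = 0.098 < K_p = 0.43, so the forward reaction proceeds.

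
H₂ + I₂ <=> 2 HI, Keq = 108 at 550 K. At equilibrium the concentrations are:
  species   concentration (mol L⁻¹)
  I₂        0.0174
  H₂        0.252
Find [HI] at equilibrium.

[HI] = 0.688 mol L⁻¹

At equilibrium, Keq = [HI]² / ([H₂]·[I₂]) = 108.
([HI])² / ((0.252)·(0.0174)) = 108
[HI]² = 0.474 ⇒ [HI] = 0.688 mol L⁻¹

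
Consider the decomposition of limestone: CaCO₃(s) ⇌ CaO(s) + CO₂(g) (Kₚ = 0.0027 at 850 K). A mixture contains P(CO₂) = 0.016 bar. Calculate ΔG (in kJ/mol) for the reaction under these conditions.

ΔG = 12.6 kJ/mol

(CaCO₃, CaO are pure solids — omitted from Qₚ.)
Qₚ = P(CO₂) = 0.0160
ΔG = RT ln(Qₚ/Kₚ) = (8.314 J mol⁻¹ K⁻¹)(850 K) × ln(0.0160/0.0027)
   = (7.067 kJ/mol)(1.779) = 12.6 kJ/mol
ΔG > 0, so the forward reaction is non-spontaneous (proceeds in reverse).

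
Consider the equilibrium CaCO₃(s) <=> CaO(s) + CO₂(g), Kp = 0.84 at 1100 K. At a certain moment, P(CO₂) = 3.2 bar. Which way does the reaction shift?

(CaCO₃, CaO are pure solids — omitted from Qp.)
Qp = P(CO₂) = 3.2
Qp = 3.2 > Kp = 0.84, so the reverse reaction proceeds.

in the reverse direction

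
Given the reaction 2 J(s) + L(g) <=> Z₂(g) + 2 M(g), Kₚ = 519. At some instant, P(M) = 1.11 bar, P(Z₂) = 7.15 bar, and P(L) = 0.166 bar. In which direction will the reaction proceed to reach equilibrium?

(J is a pure solid — omitted from Qₚ.)
Qₚ = P(Z₂)·P(M)² / P(L) = (7.15)·(1.11)² / (0.166) = 53.1
Qₚ = 53.1 < Kₚ = 519, so the forward reaction proceeds.

in the forward direction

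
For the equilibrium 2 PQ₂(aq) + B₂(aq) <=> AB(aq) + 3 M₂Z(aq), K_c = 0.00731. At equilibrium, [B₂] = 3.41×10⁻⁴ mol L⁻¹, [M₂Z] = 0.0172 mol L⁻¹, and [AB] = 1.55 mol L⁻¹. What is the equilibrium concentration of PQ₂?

[PQ₂] = 1.78 mol L⁻¹

At equilibrium, K_c = [AB]·[M₂Z]³ / ([PQ₂]²·[B₂]) = 0.00731.
(1.55)·(0.0172)³ / (([PQ₂])²·(3.41×10⁻⁴)) = 0.00731
[PQ₂]² = 3.16 ⇒ [PQ₂] = 1.78 mol L⁻¹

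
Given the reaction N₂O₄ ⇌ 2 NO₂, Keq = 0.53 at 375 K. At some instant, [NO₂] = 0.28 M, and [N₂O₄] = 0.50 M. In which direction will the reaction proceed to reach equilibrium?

forward (toward products)

Q = [NO₂]² / [N₂O₄] = (0.28)² / (0.50) = 0.16
Q = 0.16 < Keq = 0.53, so the forward reaction proceeds.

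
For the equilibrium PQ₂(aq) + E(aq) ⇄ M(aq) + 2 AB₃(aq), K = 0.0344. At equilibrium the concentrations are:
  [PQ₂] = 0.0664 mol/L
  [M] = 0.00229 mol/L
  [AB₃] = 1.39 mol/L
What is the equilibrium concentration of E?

At equilibrium, K = [M]·[AB₃]² / ([PQ₂]·[E]) = 0.0344.
(0.00229)·(1.39)² / ((0.0664)·([E])) = 0.0344
[E] = 1.94 mol/L

[E] = 1.94 mol/L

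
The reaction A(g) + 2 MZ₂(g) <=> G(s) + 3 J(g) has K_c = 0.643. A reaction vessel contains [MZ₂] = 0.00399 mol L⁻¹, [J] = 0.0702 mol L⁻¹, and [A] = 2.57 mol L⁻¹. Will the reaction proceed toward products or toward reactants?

to the left

(G is a pure solid — omitted from Q_c.)
Q_c = [J]³ / ([A]·[MZ₂]²) = (0.0702)³ / ((2.57)·(0.00399)²) = 8.46
Q_c = 8.46 > K_c = 0.643, so the reverse reaction proceeds.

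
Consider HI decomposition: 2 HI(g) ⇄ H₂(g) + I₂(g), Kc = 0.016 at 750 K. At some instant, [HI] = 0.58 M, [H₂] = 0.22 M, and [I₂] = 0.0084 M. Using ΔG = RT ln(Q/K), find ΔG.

ΔG = -6.67 kJ/mol

Qc = [H₂]·[I₂] / [HI]² = (0.22)·(0.0084) / (0.58)² = 0.00549
ΔG = RT ln(Qc/Kc) = (8.314 J mol⁻¹ K⁻¹)(750 K) × ln(0.00549/0.016)
   = (6.236 kJ/mol)(-1.070) = -6.67 kJ/mol
ΔG < 0, so the forward reaction is spontaneous (proceeds forward).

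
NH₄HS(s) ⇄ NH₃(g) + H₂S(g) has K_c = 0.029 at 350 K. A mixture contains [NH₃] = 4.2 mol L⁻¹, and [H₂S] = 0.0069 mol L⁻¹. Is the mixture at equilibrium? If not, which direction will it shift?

yes, at equilibrium

(NH₄HS is a pure solid — omitted from Q_c.)
Q_c = [NH₃]·[H₂S] = (4.2)·(0.0069) = 0.029
Q_c = 0.029 = K_c; the system is at equilibrium.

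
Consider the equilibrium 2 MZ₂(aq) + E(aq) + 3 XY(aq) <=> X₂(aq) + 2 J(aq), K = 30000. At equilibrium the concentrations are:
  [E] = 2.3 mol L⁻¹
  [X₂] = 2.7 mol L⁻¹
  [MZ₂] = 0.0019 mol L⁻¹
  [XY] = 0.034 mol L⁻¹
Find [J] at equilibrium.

[J] = 0.0019 mol L⁻¹

At equilibrium, K = [X₂]·[J]² / ([MZ₂]²·[E]·[XY]³) = 30000.
(2.7)·([J])² / ((0.0019)²·(2.3)·(0.034)³) = 30000
[J]² = 3.63×10⁻⁶ ⇒ [J] = 0.0019 mol L⁻¹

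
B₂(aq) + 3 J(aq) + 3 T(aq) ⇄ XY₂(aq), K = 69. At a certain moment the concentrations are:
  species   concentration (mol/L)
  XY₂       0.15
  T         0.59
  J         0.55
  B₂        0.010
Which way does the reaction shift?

reverse (toward reactants)

Q = [XY₂] / ([B₂]·[J]³·[T]³) = (0.15) / ((0.010)·(0.55)³·(0.59)³) = 440
Q = 440 > K = 69, so the reverse reaction proceeds.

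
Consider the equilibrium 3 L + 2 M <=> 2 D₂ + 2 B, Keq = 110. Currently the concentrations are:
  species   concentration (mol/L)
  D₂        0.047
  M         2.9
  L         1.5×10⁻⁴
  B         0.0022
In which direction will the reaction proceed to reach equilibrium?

Q = [D₂]²·[B]² / ([L]³·[M]²) = (0.047)²·(0.0022)² / ((1.5×10⁻⁴)³·(2.9)²) = 380
Q = 380 > Keq = 110, so the reverse reaction proceeds.

toward reactants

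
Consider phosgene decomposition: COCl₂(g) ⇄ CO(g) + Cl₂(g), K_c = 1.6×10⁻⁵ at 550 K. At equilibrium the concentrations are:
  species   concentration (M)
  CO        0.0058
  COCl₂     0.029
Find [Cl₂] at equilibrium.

At equilibrium, K_c = [CO]·[Cl₂] / [COCl₂] = 1.6×10⁻⁵.
(0.0058)·([Cl₂]) / (0.029) = 1.6×10⁻⁵
[Cl₂] = 8.00×10⁻⁵ = 8.0×10⁻⁵ M

[Cl₂] = 8.0×10⁻⁵ M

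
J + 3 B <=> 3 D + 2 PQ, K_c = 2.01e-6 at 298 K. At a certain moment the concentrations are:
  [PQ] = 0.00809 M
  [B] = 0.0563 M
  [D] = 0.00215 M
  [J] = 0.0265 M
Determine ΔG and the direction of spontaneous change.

ΔG = -6.64 kJ/mol; the forward reaction is spontaneous

Q_c = [D]³·[PQ]² / ([J]·[B]³) = (0.00215)³·(0.00809)² / ((0.0265)·(0.0563)³) = 1.38e-7
ΔG = RT ln(Q_c/K_c) = (8.314 J mol⁻¹ K⁻¹)(298 K) × ln(1.38e-7/2.01e-6)
   = (2.478 kJ/mol)(-2.679) = -6.64 kJ/mol
ΔG < 0, so the forward reaction is spontaneous (proceeds forward).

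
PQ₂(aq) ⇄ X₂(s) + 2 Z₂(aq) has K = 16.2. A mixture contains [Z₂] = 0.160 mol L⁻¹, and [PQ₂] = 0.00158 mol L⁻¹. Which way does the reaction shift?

(X₂ is a pure solid — omitted from Q.)
Q = [Z₂]² / [PQ₂] = (0.160)² / (0.00158) = 16.2
Q = 16.2 = K, so the system is already at equilibrium.

neither direction; the system is at equilibrium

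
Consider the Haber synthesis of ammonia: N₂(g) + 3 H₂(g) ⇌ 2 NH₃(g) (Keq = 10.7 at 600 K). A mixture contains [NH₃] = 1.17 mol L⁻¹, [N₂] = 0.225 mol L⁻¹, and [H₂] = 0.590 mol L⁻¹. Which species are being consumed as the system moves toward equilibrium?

NH₃ (products)

Q = [NH₃]² / ([N₂]·[H₂]³) = (1.17)² / ((0.225)·(0.590)³) = 29.6
Q = 29.6 > Keq = 10.7: net reverse reaction.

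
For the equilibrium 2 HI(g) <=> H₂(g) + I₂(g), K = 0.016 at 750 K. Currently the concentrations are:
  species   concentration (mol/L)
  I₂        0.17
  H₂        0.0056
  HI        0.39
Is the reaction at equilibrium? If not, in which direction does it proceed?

Q = [H₂]·[I₂] / [HI]² = (0.0056)·(0.17) / (0.39)² = 0.0063
Q = 0.0063 < K = 0.016, so the forward reaction proceeds.

to the right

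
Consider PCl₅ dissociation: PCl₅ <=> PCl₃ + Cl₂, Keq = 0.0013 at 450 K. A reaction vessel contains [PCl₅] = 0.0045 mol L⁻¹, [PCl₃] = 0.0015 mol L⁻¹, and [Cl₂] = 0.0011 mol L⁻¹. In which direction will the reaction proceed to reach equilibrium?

in the forward direction

Q = [PCl₃]·[Cl₂] / [PCl₅] = (0.0015)·(0.0011) / (0.0045) = 3.7e-4
Q = 3.7e-4 < Keq = 0.0013, so the forward reaction proceeds.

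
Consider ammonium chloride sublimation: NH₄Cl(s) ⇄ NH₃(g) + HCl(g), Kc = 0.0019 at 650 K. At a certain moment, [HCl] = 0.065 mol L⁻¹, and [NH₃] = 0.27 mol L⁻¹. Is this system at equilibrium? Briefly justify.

no; Q > K, reaction proceeds in reverse

(NH₄Cl is a pure solid — omitted from Qc.)
Qc = [NH₃]·[HCl] = (0.27)·(0.065) = 0.018
Qc = 0.018 > Kc = 0.0019: net reverse reaction.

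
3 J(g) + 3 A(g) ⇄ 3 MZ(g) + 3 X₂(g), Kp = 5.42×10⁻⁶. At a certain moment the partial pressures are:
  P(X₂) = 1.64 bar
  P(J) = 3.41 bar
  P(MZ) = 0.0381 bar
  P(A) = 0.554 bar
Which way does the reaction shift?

toward reactants

Qp = P(MZ)³·P(X₂)³ / (P(J)³·P(A)³) = (0.0381)³·(1.64)³ / ((3.41)³·(0.554)³) = 3.62×10⁻⁵
Qp = 3.62×10⁻⁵ > Kp = 5.42×10⁻⁶, so the reverse reaction proceeds.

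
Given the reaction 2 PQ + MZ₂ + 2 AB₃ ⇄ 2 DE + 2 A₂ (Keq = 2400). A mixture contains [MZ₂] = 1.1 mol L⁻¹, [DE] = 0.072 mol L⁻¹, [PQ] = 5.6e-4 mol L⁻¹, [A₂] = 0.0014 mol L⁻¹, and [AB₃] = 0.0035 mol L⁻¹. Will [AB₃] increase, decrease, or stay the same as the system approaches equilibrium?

stay the same

Q = [DE]²·[A₂]² / ([PQ]²·[MZ₂]·[AB₃]²) = (0.072)²·(0.0014)² / ((5.6e-4)²·(1.1)·(0.0035)²) = 2400
Q = 2400 = Keq; the system is at equilibrium.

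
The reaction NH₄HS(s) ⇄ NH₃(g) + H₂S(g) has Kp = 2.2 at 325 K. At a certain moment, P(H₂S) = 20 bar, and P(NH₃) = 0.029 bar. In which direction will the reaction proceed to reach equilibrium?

(NH₄HS is a pure solid — omitted from Qp.)
Qp = P(NH₃)·P(H₂S) = (0.029)·(20) = 0.58
Qp = 0.58 < Kp = 2.2, so the forward reaction proceeds.

toward products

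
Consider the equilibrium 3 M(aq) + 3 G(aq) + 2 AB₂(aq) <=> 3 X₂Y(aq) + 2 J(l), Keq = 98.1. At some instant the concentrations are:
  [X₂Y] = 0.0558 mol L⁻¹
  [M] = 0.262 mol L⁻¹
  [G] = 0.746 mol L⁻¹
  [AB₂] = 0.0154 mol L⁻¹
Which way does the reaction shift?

(J is a pure liquid — omitted from Q.)
Q = [X₂Y]³ / ([M]³·[G]³·[AB₂]²) = (0.0558)³ / ((0.262)³·(0.746)³·(0.0154)²) = 98.1
Q = 98.1 = Keq, so the system is already at equilibrium.

neither direction; the system is at equilibrium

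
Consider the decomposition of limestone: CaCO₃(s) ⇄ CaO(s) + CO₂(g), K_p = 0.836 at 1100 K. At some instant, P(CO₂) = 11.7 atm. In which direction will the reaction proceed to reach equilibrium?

toward reactants

(CaCO₃, CaO are pure solids — omitted from Q_p.)
Q_p = P(CO₂) = 11.7
Q_p = 11.7 > K_p = 0.836, so the reverse reaction proceeds.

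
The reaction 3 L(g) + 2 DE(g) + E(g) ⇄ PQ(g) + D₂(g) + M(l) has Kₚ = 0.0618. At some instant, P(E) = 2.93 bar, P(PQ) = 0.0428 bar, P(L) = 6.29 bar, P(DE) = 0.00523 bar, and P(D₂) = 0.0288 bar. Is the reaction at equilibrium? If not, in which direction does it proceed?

at equilibrium

(M is a pure liquid — omitted from Qₚ.)
Qₚ = P(PQ)·P(D₂) / (P(L)³·P(DE)²·P(E)) = (0.0428)·(0.0288) / ((6.29)³·(0.00523)²·(2.93)) = 0.0618
Qₚ = 0.0618 = Kₚ, so the system is already at equilibrium.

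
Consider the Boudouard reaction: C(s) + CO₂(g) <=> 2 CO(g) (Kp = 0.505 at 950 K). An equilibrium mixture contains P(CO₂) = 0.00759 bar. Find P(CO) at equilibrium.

(C is a pure solid — omitted from Kp.)
At equilibrium, Kp = P(CO)² / P(CO₂) = 0.505.
(P(CO))² / (0.00759) = 0.505
P(CO)² = 0.00383 ⇒ P(CO) = 0.0619 bar

P(CO) = 0.0619 bar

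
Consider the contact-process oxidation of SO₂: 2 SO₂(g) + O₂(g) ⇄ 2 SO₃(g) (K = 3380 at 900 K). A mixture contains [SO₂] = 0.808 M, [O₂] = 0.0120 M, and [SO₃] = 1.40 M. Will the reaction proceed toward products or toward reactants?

toward products

Q = [SO₃]² / ([SO₂]²·[O₂]) = (1.40)² / ((0.808)²·(0.0120)) = 250
Q = 250 < K = 3380, so the forward reaction proceeds.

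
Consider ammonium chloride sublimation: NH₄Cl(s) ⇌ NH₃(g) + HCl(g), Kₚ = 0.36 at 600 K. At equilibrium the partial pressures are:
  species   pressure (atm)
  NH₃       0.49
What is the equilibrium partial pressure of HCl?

(NH₄Cl is a pure solid — omitted from Kₚ.)
At equilibrium, Kₚ = P(NH₃)·P(HCl) = 0.36.
(0.49)·(P(HCl)) = 0.36
P(HCl) = 0.735 = 0.73 atm

P(HCl) = 0.73 atm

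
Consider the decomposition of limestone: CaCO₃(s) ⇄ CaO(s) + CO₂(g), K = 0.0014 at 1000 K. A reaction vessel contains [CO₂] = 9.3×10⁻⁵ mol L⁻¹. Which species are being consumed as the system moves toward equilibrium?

CaCO₃ (reactants)

(CaCO₃, CaO are pure solids — omitted from Q.)
Q = [CO₂] = 9.3×10⁻⁵
Q = 9.3×10⁻⁵ < K = 0.0014: net forward reaction.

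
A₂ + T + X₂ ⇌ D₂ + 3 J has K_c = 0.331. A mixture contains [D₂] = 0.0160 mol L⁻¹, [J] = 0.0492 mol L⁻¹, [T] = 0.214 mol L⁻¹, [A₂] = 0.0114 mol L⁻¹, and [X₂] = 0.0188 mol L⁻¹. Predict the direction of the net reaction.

in the forward direction

Q_c = [D₂]·[J]³ / ([A₂]·[T]·[X₂]) = (0.0160)·(0.0492)³ / ((0.0114)·(0.214)·(0.0188)) = 0.0415
Q_c = 0.0415 < K_c = 0.331, so the forward reaction proceeds.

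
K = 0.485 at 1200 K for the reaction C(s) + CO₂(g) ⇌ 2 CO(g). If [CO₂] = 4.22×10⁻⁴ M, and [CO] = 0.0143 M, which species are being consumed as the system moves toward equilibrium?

(C is a pure solid — omitted from Q.)
Q = [CO]² / [CO₂] = (0.0143)² / (4.22×10⁻⁴) = 0.485
Q = 0.485 = K; the system is at equilibrium.

none (at equilibrium)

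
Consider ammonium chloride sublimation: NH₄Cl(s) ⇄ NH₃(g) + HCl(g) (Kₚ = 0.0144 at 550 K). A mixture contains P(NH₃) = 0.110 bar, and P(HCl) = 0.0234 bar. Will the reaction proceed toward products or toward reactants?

to the right

(NH₄Cl is a pure solid — omitted from Qₚ.)
Qₚ = P(NH₃)·P(HCl) = (0.110)·(0.0234) = 0.00257
Qₚ = 0.00257 < Kₚ = 0.0144, so the forward reaction proceeds.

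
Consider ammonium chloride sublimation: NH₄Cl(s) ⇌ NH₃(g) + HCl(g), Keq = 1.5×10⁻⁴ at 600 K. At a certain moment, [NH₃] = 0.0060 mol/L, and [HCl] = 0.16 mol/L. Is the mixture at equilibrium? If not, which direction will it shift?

no; Q > K, reaction proceeds in reverse

(NH₄Cl is a pure solid — omitted from Q.)
Q = [NH₃]·[HCl] = (0.0060)·(0.16) = 9.6×10⁻⁴
Q = 9.6×10⁻⁴ > Keq = 1.5×10⁻⁴: net reverse reaction.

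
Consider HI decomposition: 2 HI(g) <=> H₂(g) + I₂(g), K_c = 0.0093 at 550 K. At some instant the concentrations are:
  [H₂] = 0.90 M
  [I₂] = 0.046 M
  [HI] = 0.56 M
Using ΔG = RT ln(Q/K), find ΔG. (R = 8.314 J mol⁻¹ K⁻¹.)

ΔG = 12.1 kJ/mol

Q_c = [H₂]·[I₂] / [HI]² = (0.90)·(0.046) / (0.56)² = 0.132
ΔG = RT ln(Q_c/K_c) = (8.314 J mol⁻¹ K⁻¹)(550 K) × ln(0.132/0.0093)
   = (4.573 kJ/mol)(2.653) = 12.1 kJ/mol
ΔG > 0, so the forward reaction is non-spontaneous (proceeds in reverse).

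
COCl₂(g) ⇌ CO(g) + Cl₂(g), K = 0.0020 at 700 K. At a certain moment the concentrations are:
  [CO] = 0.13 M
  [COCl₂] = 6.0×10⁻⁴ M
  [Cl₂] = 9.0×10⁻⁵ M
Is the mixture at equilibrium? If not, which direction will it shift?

no; Q > K, reaction proceeds in reverse

Q = [CO]·[Cl₂] / [COCl₂] = (0.13)·(9.0×10⁻⁵) / (6.0×10⁻⁴) = 0.019
Q = 0.019 > K = 0.0020: net reverse reaction.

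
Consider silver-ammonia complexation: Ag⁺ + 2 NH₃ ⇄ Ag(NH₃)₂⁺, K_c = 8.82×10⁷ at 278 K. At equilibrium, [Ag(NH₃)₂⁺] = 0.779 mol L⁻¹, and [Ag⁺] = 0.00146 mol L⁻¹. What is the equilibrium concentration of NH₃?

[NH₃] = 0.00246 mol L⁻¹

At equilibrium, K_c = [Ag(NH₃)₂⁺] / ([Ag⁺]·[NH₃]²) = 8.82×10⁷.
(0.779) / ((0.00146)·([NH₃])²) = 8.82×10⁷
[NH₃]² = 6.05×10⁻⁶ ⇒ [NH₃] = 0.00246 mol L⁻¹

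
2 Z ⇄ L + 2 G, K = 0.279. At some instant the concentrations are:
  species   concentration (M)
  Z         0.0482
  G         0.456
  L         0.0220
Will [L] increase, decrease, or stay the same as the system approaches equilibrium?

Q = [L]·[G]² / [Z]² = (0.0220)·(0.456)² / (0.0482)² = 1.97
Q = 1.97 > K = 0.279: net reverse reaction.
L is a product, so it decreases.

decrease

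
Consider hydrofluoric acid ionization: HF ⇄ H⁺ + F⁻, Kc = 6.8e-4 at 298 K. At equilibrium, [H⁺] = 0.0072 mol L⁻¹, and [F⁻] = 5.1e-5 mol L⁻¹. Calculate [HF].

At equilibrium, Kc = [H⁺]·[F⁻] / [HF] = 6.8e-4.
(0.0072)·(5.1e-5) / ([HF]) = 6.8e-4
[HF] = 5.40e-4 = 5.4e-4 mol L⁻¹

[HF] = 5.4e-4 mol L⁻¹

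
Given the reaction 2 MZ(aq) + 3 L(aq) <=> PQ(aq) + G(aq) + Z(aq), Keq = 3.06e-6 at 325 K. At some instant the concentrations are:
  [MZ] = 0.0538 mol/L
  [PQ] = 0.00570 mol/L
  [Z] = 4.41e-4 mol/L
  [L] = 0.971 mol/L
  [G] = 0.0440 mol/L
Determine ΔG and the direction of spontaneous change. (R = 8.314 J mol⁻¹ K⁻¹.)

ΔG = 7.06 kJ/mol; the forward reaction is non-spontaneous

Q = [PQ]·[G]·[Z] / ([MZ]²·[L]³) = (0.00570)·(0.0440)·(4.41e-4) / ((0.0538)²·(0.971)³) = 4.17e-5
ΔG = RT ln(Q/Keq) = (8.314 J mol⁻¹ K⁻¹)(325 K) × ln(4.17e-5/3.06e-6)
   = (2.702 kJ/mol)(2.612) = 7.06 kJ/mol
ΔG > 0, so the forward reaction is non-spontaneous (proceeds in reverse).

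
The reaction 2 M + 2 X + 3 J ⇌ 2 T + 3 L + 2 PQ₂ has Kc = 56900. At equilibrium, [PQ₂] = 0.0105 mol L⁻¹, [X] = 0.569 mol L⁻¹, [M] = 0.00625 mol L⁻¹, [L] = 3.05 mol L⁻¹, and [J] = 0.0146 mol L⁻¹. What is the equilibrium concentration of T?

At equilibrium, Kc = [T]²·[L]³·[PQ₂]² / ([M]²·[X]²·[J]³) = 56900.
([T])²·(3.05)³·(0.0105)² / ((0.00625)²·(0.569)²·(0.0146)³) = 56900
[T]² = 7.16×10⁻⁴ ⇒ [T] = 0.0268 mol L⁻¹

[T] = 0.0268 mol L⁻¹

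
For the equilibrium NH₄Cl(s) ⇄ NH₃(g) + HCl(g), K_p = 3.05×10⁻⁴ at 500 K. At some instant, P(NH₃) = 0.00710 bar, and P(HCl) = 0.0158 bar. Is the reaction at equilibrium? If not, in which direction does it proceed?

forward (toward products)

(NH₄Cl is a pure solid — omitted from Q_p.)
Q_p = P(NH₃)·P(HCl) = (0.00710)·(0.0158) = 1.12×10⁻⁴
Q_p = 1.12×10⁻⁴ < K_p = 3.05×10⁻⁴, so the forward reaction proceeds.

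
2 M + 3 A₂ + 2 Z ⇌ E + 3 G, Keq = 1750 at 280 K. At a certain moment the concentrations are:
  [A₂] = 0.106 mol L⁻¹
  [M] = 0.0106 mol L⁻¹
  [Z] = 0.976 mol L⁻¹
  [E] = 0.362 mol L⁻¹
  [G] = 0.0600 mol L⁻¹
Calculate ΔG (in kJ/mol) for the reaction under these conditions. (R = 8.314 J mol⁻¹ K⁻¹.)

ΔG = -2.44 kJ/mol

Q = [E]·[G]³ / ([M]²·[A₂]³·[Z]²) = (0.362)·(0.0600)³ / ((0.0106)²·(0.106)³·(0.976)²) = 613
ΔG = RT ln(Q/Keq) = (8.314 J mol⁻¹ K⁻¹)(280 K) × ln(613/1750)
   = (2.328 kJ/mol)(-1.049) = -2.44 kJ/mol
ΔG < 0, so the forward reaction is spontaneous (proceeds forward).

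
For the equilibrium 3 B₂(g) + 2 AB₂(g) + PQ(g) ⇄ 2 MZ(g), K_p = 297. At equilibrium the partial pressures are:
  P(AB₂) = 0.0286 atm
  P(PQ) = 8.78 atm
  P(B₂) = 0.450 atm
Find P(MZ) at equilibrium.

P(MZ) = 0.441 atm

At equilibrium, K_p = P(MZ)² / (P(B₂)³·P(AB₂)²·P(PQ)) = 297.
(P(MZ))² / ((0.450)³·(0.0286)²·(8.78)) = 297
P(MZ)² = 0.194 ⇒ P(MZ) = 0.441 atm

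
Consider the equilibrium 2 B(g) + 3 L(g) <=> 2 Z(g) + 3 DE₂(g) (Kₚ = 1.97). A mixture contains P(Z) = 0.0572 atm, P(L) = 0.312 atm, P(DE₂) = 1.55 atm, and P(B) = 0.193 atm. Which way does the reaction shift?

to the left

Qₚ = P(Z)²·P(DE₂)³ / (P(B)²·P(L)³) = (0.0572)²·(1.55)³ / ((0.193)²·(0.312)³) = 10.8
Qₚ = 10.8 > Kₚ = 1.97, so the reverse reaction proceeds.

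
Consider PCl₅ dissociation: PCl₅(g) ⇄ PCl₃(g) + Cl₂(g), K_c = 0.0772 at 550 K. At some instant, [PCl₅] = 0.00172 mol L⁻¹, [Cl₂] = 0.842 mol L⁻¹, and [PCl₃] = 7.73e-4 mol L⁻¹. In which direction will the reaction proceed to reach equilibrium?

Q_c = [PCl₃]·[Cl₂] / [PCl₅] = (7.73e-4)·(0.842) / (0.00172) = 0.378
Q_c = 0.378 > K_c = 0.0772, so the reverse reaction proceeds.

reverse (toward reactants)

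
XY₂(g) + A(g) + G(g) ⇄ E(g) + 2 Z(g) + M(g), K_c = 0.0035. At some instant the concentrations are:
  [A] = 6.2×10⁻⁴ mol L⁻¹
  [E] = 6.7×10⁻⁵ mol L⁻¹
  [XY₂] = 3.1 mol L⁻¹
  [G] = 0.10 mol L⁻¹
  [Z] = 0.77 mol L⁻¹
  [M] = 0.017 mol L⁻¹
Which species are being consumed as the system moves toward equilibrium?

Q_c = [E]·[Z]²·[M] / ([XY₂]·[A]·[G]) = (6.7×10⁻⁵)·(0.77)²·(0.017) / ((3.1)·(6.2×10⁻⁴)·(0.10)) = 0.0035
Q_c = 0.0035 = K_c; the system is at equilibrium.

none (at equilibrium)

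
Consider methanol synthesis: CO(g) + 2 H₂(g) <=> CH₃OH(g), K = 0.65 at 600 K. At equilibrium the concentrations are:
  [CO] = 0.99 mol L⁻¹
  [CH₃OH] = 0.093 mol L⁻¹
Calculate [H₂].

[H₂] = 0.38 mol L⁻¹

At equilibrium, K = [CH₃OH] / ([CO]·[H₂]²) = 0.65.
(0.093) / ((0.99)·([H₂])²) = 0.65
[H₂]² = 0.145 ⇒ [H₂] = 0.38 mol L⁻¹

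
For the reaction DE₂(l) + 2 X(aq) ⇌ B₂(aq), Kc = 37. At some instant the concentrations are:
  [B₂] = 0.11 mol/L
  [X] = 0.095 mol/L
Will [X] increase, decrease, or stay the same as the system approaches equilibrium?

decrease

(DE₂ is a pure liquid — omitted from Qc.)
Qc = [B₂] / [X]² = (0.11) / (0.095)² = 12
Qc = 12 < Kc = 37: net forward reaction.
X is a reactant, so it decreases.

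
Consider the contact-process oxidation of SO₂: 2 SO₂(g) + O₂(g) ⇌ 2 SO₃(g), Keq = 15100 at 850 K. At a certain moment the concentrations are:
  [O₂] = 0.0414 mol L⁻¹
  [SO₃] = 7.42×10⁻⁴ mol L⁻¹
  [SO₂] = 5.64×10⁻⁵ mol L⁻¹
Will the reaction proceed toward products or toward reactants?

forward (toward products)

Q = [SO₃]² / ([SO₂]²·[O₂]) = (7.42×10⁻⁴)² / ((5.64×10⁻⁵)²·(0.0414)) = 4180
Q = 4180 < Keq = 15100, so the forward reaction proceeds.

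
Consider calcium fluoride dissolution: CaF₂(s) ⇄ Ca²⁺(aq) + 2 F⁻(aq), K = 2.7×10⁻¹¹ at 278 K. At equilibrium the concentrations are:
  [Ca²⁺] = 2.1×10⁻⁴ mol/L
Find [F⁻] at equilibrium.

[F⁻] = 3.6×10⁻⁴ mol/L

(CaF₂ is a pure solid — omitted from K.)
At equilibrium, K = [Ca²⁺]·[F⁻]² = 2.7×10⁻¹¹.
(2.1×10⁻⁴)·([F⁻])² = 2.7×10⁻¹¹
[F⁻]² = 1.29×10⁻⁷ ⇒ [F⁻] = 3.6×10⁻⁴ mol/L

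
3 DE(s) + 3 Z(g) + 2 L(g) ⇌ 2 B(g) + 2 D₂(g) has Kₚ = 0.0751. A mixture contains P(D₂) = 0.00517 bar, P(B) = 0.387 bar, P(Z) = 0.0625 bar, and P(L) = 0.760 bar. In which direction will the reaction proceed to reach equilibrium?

(DE is a pure solid — omitted from Qₚ.)
Qₚ = P(B)²·P(D₂)² / (P(Z)³·P(L)²) = (0.387)²·(0.00517)² / ((0.0625)³·(0.760)²) = 0.0284
Qₚ = 0.0284 < Kₚ = 0.0751, so the forward reaction proceeds.

to the right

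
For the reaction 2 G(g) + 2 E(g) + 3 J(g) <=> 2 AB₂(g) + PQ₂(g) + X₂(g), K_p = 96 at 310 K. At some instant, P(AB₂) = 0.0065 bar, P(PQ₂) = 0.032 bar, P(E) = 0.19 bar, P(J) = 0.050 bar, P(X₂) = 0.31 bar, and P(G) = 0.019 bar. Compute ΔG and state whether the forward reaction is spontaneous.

Q_p = P(AB₂)²·P(PQ₂)·P(X₂) / (P(G)²·P(E)²·P(J)³) = (0.0065)²·(0.032)·(0.31) / ((0.019)²·(0.19)²·(0.050)³) = 257
ΔG = RT ln(Q_p/K_p) = (8.314 J mol⁻¹ K⁻¹)(310 K) × ln(257/96)
   = (2.577 kJ/mol)(0.9847) = 2.54 kJ/mol
ΔG > 0, so the forward reaction is non-spontaneous (proceeds in reverse).

ΔG = 2.54 kJ/mol; the forward reaction is non-spontaneous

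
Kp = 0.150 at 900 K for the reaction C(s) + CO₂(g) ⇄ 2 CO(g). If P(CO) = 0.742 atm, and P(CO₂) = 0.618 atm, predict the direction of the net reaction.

in the reverse direction

(C is a pure solid — omitted from Qp.)
Qp = P(CO)² / P(CO₂) = (0.742)² / (0.618) = 0.891
Qp = 0.891 > Kp = 0.150, so the reverse reaction proceeds.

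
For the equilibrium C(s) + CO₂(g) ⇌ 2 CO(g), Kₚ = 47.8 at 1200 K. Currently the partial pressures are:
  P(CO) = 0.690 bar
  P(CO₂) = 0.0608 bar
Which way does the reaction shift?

(C is a pure solid — omitted from Qₚ.)
Qₚ = P(CO)² / P(CO₂) = (0.690)² / (0.0608) = 7.83
Qₚ = 7.83 < Kₚ = 47.8, so the forward reaction proceeds.

toward products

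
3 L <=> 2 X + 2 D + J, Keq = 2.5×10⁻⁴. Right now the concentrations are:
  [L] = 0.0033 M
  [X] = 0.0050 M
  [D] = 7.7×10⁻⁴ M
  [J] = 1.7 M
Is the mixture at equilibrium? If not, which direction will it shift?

Q = [X]²·[D]²·[J] / [L]³ = (0.0050)²·(7.7×10⁻⁴)²·(1.7) / (0.0033)³ = 7.0×10⁻⁴
Q = 7.0×10⁻⁴ > Keq = 2.5×10⁻⁴: net reverse reaction.

no; Q > K, reaction proceeds in reverse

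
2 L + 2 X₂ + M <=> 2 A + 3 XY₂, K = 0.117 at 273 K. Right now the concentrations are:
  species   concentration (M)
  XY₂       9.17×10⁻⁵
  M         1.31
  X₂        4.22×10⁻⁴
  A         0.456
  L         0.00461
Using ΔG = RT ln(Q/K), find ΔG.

ΔG = -2.92 kJ/mol

Q = [A]²·[XY₂]³ / ([L]²·[X₂]²·[M]) = (0.456)²·(9.17×10⁻⁵)³ / ((0.00461)²·(4.22×10⁻⁴)²·(1.31)) = 0.0323
ΔG = RT ln(Q/K) = (8.314 J mol⁻¹ K⁻¹)(273 K) × ln(0.0323/0.117)
   = (2.270 kJ/mol)(-1.287) = -2.92 kJ/mol
ΔG < 0, so the forward reaction is spontaneous (proceeds forward).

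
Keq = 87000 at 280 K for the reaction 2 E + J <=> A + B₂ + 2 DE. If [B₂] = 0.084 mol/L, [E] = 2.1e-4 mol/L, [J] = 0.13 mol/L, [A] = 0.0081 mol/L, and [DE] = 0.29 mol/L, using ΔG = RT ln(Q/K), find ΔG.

Q = [A]·[B₂]·[DE]² / ([E]²·[J]) = (0.0081)·(0.084)·(0.29)² / ((2.1e-4)²·(0.13)) = 9980
ΔG = RT ln(Q/Keq) = (8.314 J mol⁻¹ K⁻¹)(280 K) × ln(9980/87000)
   = (2.328 kJ/mol)(-2.165) = -5.04 kJ/mol
ΔG < 0, so the forward reaction is spontaneous (proceeds forward).

ΔG = -5.04 kJ/mol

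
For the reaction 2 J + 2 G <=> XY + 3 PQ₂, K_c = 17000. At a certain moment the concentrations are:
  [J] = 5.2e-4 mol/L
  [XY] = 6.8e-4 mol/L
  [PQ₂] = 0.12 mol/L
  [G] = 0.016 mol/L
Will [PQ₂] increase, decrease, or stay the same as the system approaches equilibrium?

stay the same

Q_c = [XY]·[PQ₂]³ / ([J]²·[G]²) = (6.8e-4)·(0.12)³ / ((5.2e-4)²·(0.016)²) = 17000
Q_c = 17000 = K_c; the system is at equilibrium.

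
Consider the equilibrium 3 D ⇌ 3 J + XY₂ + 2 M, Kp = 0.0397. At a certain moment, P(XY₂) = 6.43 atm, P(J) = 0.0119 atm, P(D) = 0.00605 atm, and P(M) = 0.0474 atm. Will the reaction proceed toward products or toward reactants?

toward reactants

Qp = P(J)³·P(XY₂)·P(M)² / P(D)³ = (0.0119)³·(6.43)·(0.0474)² / (0.00605)³ = 0.110
Qp = 0.110 > Kp = 0.0397, so the reverse reaction proceeds.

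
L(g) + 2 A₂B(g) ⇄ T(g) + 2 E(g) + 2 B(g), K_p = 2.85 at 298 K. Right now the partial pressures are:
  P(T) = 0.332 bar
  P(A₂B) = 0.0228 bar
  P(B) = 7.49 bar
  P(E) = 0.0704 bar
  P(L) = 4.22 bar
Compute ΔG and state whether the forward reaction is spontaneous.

Q_p = P(T)·P(E)²·P(B)² / (P(L)·P(A₂B)²) = (0.332)·(0.0704)²·(7.49)² / ((4.22)·(0.0228)²) = 42.1
ΔG = RT ln(Q_p/K_p) = (8.314 J mol⁻¹ K⁻¹)(298 K) × ln(42.1/2.85)
   = (2.478 kJ/mol)(2.693) = 6.67 kJ/mol
ΔG > 0, so the forward reaction is non-spontaneous (proceeds in reverse).

ΔG = 6.67 kJ/mol; the forward reaction is non-spontaneous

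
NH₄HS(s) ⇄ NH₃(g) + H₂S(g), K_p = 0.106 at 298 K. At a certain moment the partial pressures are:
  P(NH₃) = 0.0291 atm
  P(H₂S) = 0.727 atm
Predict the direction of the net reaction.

in the forward direction

(NH₄HS is a pure solid — omitted from Q_p.)
Q_p = P(NH₃)·P(H₂S) = (0.0291)·(0.727) = 0.0212
Q_p = 0.0212 < K_p = 0.106, so the forward reaction proceeds.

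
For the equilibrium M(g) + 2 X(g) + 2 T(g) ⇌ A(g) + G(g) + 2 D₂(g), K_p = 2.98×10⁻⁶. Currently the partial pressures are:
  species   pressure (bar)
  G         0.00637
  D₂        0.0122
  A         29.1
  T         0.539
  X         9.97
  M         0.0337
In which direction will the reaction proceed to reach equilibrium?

to the left

Q_p = P(A)·P(G)·P(D₂)² / (P(M)·P(X)²·P(T)²) = (29.1)·(0.00637)·(0.0122)² / ((0.0337)·(9.97)²·(0.539)²) = 2.84×10⁻⁵
Q_p = 2.84×10⁻⁵ > K_p = 2.98×10⁻⁶, so the reverse reaction proceeds.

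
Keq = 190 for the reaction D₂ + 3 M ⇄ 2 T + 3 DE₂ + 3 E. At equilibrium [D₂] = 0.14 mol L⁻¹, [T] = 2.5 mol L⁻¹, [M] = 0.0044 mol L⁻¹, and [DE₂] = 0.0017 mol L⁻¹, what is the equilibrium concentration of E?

At equilibrium, Keq = [T]²·[DE₂]³·[E]³ / ([D₂]·[M]³) = 190.
(2.5)²·(0.0017)³·([E])³ / ((0.14)·(0.0044)³) = 190
[E]³ = 73.8 ⇒ [E] = 4.2 mol L⁻¹

[E] = 4.2 mol L⁻¹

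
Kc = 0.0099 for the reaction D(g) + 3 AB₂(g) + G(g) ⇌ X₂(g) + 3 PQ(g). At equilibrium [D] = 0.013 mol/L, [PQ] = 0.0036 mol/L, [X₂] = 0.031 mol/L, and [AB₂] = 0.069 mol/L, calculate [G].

[G] = 0.034 mol/L

At equilibrium, Kc = [X₂]·[PQ]³ / ([D]·[AB₂]³·[G]) = 0.0099.
(0.031)·(0.0036)³ / ((0.013)·(0.069)³·([G])) = 0.0099
[G] = 0.0342 = 0.034 mol/L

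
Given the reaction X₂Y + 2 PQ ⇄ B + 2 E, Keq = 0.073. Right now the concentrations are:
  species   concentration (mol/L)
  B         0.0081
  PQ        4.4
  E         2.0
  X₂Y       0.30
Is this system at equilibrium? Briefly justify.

Q = [B]·[E]² / ([X₂Y]·[PQ]²) = (0.0081)·(2.0)² / ((0.30)·(4.4)²) = 0.0056
Q = 0.0056 < Keq = 0.073: net forward reaction.

no; Q < K, reaction proceeds forward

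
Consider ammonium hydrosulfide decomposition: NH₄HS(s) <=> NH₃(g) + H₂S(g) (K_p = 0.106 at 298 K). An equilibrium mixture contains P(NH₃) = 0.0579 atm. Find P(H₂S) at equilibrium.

(NH₄HS is a pure solid — omitted from K_p.)
At equilibrium, K_p = P(NH₃)·P(H₂S) = 0.106.
(0.0579)·(P(H₂S)) = 0.106
P(H₂S) = 1.83 atm

P(H₂S) = 1.83 atm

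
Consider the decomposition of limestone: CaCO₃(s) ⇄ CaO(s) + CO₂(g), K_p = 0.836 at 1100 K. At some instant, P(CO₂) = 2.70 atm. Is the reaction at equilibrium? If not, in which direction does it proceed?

(CaCO₃, CaO are pure solids — omitted from Q_p.)
Q_p = P(CO₂) = 2.70
Q_p = 2.70 > K_p = 0.836, so the reverse reaction proceeds.

reverse (toward reactants)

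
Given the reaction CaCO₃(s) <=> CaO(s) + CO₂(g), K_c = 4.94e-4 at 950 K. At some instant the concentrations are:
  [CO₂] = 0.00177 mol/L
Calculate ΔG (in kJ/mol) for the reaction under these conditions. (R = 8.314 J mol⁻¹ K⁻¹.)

ΔG = 10.1 kJ/mol

(CaCO₃, CaO are pure solids — omitted from Q_c.)
Q_c = [CO₂] = 0.00177
ΔG = RT ln(Q_c/K_c) = (8.314 J mol⁻¹ K⁻¹)(950 K) × ln(0.00177/4.94e-4)
   = (7.898 kJ/mol)(1.276) = 10.1 kJ/mol
ΔG > 0, so the forward reaction is non-spontaneous (proceeds in reverse).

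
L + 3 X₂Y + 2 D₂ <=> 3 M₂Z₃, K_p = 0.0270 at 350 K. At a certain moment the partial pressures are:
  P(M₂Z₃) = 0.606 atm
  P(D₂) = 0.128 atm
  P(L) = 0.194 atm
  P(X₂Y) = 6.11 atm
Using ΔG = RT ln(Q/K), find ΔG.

Q_p = P(M₂Z₃)³ / (P(L)·P(X₂Y)³·P(D₂)²) = (0.606)³ / ((0.194)·(6.11)³·(0.128)²) = 0.307
ΔG = RT ln(Q_p/K_p) = (8.314 J mol⁻¹ K⁻¹)(350 K) × ln(0.307/0.0270)
   = (2.910 kJ/mol)(2.431) = 7.07 kJ/mol
ΔG > 0, so the forward reaction is non-spontaneous (proceeds in reverse).

ΔG = 7.07 kJ/mol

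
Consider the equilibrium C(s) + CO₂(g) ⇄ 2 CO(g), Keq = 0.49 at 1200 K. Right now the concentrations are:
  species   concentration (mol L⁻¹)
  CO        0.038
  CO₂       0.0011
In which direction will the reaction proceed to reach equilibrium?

toward reactants

(C is a pure solid — omitted from Q.)
Q = [CO]² / [CO₂] = (0.038)² / (0.0011) = 1.3
Q = 1.3 > Keq = 0.49, so the reverse reaction proceeds.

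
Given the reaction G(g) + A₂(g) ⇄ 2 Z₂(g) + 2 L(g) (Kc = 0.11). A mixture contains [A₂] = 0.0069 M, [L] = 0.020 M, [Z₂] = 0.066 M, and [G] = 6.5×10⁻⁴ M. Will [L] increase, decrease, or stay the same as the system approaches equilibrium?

Qc = [Z₂]²·[L]² / ([G]·[A₂]) = (0.066)²·(0.020)² / ((6.5×10⁻⁴)·(0.0069)) = 0.39
Qc = 0.39 > Kc = 0.11: net reverse reaction.
L is a product, so it decreases.

decrease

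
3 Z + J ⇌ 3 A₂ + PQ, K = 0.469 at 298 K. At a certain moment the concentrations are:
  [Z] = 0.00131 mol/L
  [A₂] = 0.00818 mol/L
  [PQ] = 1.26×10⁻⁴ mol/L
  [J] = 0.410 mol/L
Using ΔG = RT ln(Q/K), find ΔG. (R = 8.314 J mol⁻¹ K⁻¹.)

ΔG = -4.55 kJ/mol

Q = [A₂]³·[PQ] / ([Z]³·[J]) = (0.00818)³·(1.26×10⁻⁴) / ((0.00131)³·(0.410)) = 0.0748
ΔG = RT ln(Q/K) = (8.314 J mol⁻¹ K⁻¹)(298 K) × ln(0.0748/0.469)
   = (2.478 kJ/mol)(-1.836) = -4.55 kJ/mol
ΔG < 0, so the forward reaction is spontaneous (proceeds forward).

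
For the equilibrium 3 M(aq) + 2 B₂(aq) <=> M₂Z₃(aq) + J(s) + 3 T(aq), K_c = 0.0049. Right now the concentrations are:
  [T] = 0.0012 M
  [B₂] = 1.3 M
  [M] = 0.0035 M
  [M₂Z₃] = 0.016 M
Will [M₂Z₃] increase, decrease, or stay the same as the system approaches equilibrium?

(J is a pure solid — omitted from Q_c.)
Q_c = [M₂Z₃]·[T]³ / ([M]³·[B₂]²) = (0.016)·(0.0012)³ / ((0.0035)³·(1.3)²) = 3.8e-4
Q_c = 3.8e-4 < K_c = 0.0049: net forward reaction.
M₂Z₃ is a product, so it increases.

increase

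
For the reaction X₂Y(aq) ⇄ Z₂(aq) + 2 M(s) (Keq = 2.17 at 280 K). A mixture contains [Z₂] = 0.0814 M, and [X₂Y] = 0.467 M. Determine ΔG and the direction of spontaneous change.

ΔG = -5.87 kJ/mol; the forward reaction is spontaneous

(M is a pure solid — omitted from Q.)
Q = [Z₂] / [X₂Y] = (0.0814) / (0.467) = 0.174
ΔG = RT ln(Q/Keq) = (8.314 J mol⁻¹ K⁻¹)(280 K) × ln(0.174/2.17)
   = (2.328 kJ/mol)(-2.523) = -5.87 kJ/mol
ΔG < 0, so the forward reaction is spontaneous (proceeds forward).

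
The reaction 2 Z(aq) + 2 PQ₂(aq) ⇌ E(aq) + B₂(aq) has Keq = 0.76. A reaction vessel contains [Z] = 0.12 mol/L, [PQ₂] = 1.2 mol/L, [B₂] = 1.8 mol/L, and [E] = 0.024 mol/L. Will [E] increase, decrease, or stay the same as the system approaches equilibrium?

decrease

Q = [E]·[B₂] / ([Z]²·[PQ₂]²) = (0.024)·(1.8) / ((0.12)²·(1.2)²) = 2.1
Q = 2.1 > Keq = 0.76: net reverse reaction.
E is a product, so it decreases.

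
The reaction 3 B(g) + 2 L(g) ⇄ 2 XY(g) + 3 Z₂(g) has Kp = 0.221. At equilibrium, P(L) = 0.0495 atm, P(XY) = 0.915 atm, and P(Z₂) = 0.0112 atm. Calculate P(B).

At equilibrium, Kp = P(XY)²·P(Z₂)³ / (P(B)³·P(L)²) = 0.221.
(0.915)²·(0.0112)³ / ((P(B))³·(0.0495)²) = 0.221
P(B)³ = 0.00217 ⇒ P(B) = 0.130 atm

P(B) = 0.130 atm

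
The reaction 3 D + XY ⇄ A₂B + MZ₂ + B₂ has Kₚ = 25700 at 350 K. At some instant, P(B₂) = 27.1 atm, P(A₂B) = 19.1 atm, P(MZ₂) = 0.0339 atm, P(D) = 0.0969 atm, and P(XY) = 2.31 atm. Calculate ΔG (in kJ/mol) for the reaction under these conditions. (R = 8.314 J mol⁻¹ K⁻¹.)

Qₚ = P(A₂B)·P(MZ₂)·P(B₂) / (P(D)³·P(XY)) = (19.1)·(0.0339)·(27.1) / ((0.0969)³·(2.31)) = 8350
ΔG = RT ln(Qₚ/Kₚ) = (8.314 J mol⁻¹ K⁻¹)(350 K) × ln(8350/25700)
   = (2.910 kJ/mol)(-1.124) = -3.27 kJ/mol
ΔG < 0, so the forward reaction is spontaneous (proceeds forward).

ΔG = -3.27 kJ/mol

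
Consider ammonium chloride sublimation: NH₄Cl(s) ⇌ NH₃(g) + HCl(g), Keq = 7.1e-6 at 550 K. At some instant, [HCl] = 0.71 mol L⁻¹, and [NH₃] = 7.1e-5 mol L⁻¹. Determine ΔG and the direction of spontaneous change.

ΔG = 8.96 kJ/mol; the forward reaction is non-spontaneous

(NH₄Cl is a pure solid — omitted from Q.)
Q = [NH₃]·[HCl] = (7.1e-5)·(0.71) = 5.04e-5
ΔG = RT ln(Q/Keq) = (8.314 J mol⁻¹ K⁻¹)(550 K) × ln(5.04e-5/7.1e-6)
   = (4.573 kJ/mol)(1.960) = 8.96 kJ/mol
ΔG > 0, so the forward reaction is non-spontaneous (proceeds in reverse).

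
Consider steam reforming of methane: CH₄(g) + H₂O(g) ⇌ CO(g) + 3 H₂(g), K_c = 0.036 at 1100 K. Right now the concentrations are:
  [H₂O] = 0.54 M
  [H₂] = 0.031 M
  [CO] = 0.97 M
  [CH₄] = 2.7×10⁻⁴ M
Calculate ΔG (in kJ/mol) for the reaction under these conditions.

Q_c = [CO]·[H₂]³ / ([CH₄]·[H₂O]) = (0.97)·(0.031)³ / ((2.7×10⁻⁴)·(0.54)) = 0.198
ΔG = RT ln(Q_c/K_c) = (8.314 J mol⁻¹ K⁻¹)(1100 K) × ln(0.198/0.036)
   = (9.145 kJ/mol)(1.705) = 15.6 kJ/mol
ΔG > 0, so the forward reaction is non-spontaneous (proceeds in reverse).

ΔG = 15.6 kJ/mol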